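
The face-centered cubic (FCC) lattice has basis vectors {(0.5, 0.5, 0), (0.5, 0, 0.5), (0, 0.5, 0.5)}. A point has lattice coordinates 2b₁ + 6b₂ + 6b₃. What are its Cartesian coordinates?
(4, 4, 6)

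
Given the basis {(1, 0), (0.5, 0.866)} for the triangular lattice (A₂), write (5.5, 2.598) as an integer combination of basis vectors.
4b₁ + 3b₂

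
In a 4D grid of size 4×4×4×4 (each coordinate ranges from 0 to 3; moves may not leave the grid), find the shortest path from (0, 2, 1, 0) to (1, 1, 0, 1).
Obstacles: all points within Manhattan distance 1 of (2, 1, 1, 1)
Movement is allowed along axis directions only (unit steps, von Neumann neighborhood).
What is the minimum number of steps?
4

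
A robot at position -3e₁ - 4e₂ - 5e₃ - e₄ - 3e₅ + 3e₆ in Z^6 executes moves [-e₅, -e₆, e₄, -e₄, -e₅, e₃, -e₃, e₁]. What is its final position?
(-2, -4, -5, -1, -5, 2)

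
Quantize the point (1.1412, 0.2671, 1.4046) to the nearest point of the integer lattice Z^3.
(1, 0, 1)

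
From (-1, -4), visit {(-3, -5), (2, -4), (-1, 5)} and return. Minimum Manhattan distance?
30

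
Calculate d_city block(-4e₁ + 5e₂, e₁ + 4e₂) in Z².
6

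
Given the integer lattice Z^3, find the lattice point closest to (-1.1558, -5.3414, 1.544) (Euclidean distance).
(-1, -5, 2)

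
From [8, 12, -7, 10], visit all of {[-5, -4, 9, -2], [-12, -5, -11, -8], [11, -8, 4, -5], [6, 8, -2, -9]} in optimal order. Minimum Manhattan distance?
123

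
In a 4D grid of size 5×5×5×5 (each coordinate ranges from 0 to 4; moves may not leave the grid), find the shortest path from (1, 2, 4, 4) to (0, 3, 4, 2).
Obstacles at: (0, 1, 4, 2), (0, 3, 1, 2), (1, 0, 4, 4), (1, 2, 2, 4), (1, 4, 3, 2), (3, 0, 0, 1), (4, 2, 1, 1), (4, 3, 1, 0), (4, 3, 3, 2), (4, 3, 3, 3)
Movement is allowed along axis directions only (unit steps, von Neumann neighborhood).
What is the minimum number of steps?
4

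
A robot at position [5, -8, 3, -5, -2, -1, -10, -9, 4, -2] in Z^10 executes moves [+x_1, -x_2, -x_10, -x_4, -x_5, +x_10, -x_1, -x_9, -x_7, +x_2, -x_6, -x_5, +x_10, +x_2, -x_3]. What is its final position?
(5, -7, 2, -6, -4, -2, -11, -9, 3, -1)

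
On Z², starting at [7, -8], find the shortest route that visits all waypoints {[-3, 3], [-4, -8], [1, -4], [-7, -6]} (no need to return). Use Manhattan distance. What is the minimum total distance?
37
(one optimal route: (7, -8) → (-4, -8) → (-7, -6) → (1, -4) → (-3, 3))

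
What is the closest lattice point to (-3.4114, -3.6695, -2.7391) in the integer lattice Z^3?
(-3, -4, -3)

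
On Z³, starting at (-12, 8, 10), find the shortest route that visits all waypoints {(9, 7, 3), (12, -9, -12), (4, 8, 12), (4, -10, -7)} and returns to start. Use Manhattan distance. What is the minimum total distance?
132
(one optimal route: (-12, 8, 10) → (9, 7, 3) → (12, -9, -12) → (4, -10, -7) → (4, 8, 12) → (-12, 8, 10))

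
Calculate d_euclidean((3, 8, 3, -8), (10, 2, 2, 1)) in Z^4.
12.9228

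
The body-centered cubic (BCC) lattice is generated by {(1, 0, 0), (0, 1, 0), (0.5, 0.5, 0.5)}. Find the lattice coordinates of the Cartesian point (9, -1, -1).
10b₁ - 2b₃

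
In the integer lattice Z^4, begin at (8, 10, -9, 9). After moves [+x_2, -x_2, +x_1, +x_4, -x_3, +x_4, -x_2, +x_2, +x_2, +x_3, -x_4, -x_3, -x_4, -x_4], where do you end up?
(9, 11, -10, 8)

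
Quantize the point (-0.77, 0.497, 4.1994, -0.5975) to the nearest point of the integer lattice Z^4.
(-1, 0, 4, -1)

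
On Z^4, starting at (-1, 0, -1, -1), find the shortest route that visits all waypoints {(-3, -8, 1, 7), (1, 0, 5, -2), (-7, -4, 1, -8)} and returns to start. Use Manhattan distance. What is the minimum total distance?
74
(one optimal route: (-1, 0, -1, -1) → (-3, -8, 1, 7) → (-7, -4, 1, -8) → (1, 0, 5, -2) → (-1, 0, -1, -1))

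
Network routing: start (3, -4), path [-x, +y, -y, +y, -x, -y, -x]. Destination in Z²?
(0, -4)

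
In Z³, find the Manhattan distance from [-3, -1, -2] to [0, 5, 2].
13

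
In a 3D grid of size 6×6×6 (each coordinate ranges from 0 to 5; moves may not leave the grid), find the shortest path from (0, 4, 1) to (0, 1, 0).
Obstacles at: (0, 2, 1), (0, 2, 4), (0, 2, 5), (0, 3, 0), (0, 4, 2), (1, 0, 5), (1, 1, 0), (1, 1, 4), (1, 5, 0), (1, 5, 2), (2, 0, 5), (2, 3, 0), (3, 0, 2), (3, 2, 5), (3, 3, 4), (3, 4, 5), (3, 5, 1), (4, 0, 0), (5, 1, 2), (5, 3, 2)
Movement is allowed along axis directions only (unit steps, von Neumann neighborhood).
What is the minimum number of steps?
6
(one shortest path: (0, 4, 1) → (1, 4, 1) → (1, 3, 1) → (1, 2, 1) → (1, 1, 1) → (0, 1, 1) → (0, 1, 0))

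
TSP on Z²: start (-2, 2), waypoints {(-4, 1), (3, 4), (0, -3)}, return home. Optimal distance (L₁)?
28
(one optimal route: (-2, 2) → (-4, 1) → (0, -3) → (3, 4) → (-2, 2))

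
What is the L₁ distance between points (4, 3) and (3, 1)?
3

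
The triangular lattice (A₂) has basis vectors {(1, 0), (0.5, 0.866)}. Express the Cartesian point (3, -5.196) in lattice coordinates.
6b₁ - 6b₂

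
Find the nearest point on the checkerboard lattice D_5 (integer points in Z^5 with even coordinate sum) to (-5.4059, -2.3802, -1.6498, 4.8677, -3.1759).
(-6, -2, -2, 5, -3)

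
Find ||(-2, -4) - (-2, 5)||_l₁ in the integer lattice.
9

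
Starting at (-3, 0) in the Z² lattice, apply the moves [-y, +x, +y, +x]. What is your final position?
(-1, 0)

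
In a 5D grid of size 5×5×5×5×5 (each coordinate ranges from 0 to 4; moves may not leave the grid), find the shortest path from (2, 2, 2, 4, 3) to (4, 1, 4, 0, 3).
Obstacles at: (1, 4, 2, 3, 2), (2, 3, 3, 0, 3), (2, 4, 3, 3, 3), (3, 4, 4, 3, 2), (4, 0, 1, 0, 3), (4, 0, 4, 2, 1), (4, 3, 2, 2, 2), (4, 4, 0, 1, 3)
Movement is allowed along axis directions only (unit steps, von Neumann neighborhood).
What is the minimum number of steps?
9
(one shortest path: (2, 2, 2, 4, 3) → (3, 2, 2, 4, 3) → (4, 2, 2, 4, 3) → (4, 1, 2, 4, 3) → (4, 1, 3, 4, 3) → (4, 1, 4, 4, 3) → (4, 1, 4, 3, 3) → (4, 1, 4, 2, 3) → (4, 1, 4, 1, 3) → (4, 1, 4, 0, 3))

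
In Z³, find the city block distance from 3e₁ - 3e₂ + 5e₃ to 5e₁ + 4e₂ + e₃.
13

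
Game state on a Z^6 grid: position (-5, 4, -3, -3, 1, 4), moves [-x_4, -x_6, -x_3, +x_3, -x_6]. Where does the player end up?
(-5, 4, -3, -4, 1, 2)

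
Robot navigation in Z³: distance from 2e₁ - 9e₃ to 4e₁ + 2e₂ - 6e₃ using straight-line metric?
4.12311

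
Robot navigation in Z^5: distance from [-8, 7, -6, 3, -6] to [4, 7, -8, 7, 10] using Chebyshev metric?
16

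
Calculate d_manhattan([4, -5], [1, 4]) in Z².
12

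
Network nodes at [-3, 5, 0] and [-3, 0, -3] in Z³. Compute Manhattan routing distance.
8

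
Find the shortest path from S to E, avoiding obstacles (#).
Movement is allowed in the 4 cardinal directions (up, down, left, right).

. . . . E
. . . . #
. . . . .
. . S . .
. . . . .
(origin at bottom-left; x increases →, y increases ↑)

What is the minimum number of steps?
5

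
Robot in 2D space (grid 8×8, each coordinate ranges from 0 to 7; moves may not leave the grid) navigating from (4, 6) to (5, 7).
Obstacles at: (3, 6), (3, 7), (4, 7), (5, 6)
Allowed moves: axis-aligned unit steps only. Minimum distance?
6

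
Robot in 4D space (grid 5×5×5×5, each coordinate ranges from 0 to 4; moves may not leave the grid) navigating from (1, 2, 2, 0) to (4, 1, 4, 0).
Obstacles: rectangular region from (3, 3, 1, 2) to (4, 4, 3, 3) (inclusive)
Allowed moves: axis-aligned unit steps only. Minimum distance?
6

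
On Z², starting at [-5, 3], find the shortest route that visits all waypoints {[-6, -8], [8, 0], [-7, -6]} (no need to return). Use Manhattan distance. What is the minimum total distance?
36
(one optimal route: (-5, 3) → (-6, -8) → (-7, -6) → (8, 0))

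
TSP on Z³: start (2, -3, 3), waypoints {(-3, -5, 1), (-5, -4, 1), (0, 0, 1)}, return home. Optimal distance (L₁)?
28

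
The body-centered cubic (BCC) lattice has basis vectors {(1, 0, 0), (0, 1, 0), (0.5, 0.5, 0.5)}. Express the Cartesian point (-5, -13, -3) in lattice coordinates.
-2b₁ - 10b₂ - 6b₃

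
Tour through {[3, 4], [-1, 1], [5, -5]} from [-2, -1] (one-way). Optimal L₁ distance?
21
(one optimal route: (-2, -1) → (-1, 1) → (3, 4) → (5, -5))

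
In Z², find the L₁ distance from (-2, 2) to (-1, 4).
3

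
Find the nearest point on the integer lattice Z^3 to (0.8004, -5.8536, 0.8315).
(1, -6, 1)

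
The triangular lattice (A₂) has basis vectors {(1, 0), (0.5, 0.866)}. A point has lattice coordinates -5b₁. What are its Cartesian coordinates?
(-5, 0)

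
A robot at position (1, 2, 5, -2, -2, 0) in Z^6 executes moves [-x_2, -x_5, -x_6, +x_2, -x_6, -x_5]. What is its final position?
(1, 2, 5, -2, -4, -2)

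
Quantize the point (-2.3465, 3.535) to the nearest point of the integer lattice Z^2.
(-2, 4)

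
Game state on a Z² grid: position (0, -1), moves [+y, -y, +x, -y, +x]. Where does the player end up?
(2, -2)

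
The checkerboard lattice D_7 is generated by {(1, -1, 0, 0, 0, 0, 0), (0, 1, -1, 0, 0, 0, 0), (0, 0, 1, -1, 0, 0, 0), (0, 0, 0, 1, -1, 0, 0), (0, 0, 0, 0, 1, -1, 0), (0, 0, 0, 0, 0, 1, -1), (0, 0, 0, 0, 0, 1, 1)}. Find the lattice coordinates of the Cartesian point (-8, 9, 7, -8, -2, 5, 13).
-8b₁ + b₂ + 8b₃ - 2b₅ - 5b₆ + 8b₇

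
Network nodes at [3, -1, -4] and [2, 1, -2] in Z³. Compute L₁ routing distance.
5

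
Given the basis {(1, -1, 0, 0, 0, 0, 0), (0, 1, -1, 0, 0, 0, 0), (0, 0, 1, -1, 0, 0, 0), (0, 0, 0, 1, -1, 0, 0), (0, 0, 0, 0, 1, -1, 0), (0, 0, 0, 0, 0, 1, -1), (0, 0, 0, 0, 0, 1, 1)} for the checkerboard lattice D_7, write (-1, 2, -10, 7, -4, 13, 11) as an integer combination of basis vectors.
-b₁ + b₂ - 9b₃ - 2b₄ - 6b₅ - 2b₆ + 9b₇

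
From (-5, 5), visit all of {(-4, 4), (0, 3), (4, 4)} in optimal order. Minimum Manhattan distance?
12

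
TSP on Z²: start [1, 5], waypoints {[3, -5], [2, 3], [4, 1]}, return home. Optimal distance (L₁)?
26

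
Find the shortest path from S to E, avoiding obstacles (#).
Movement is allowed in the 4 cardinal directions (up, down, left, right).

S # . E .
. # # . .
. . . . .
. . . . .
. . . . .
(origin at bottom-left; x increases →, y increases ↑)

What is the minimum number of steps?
7
(one shortest path: (0, 4) → (0, 3) → (0, 2) → (1, 2) → (2, 2) → (3, 2) → (3, 3) → (3, 4))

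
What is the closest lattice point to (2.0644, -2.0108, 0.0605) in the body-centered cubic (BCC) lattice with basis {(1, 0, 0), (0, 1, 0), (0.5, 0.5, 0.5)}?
(2, -2, 0)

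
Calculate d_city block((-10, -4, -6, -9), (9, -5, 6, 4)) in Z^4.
45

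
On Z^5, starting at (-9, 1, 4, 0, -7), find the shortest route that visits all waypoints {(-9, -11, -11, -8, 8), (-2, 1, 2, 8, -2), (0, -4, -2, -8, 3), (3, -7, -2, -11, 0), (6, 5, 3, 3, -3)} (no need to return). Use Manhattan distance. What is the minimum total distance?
120
(one optimal route: (-9, 1, 4, 0, -7) → (-2, 1, 2, 8, -2) → (6, 5, 3, 3, -3) → (3, -7, -2, -11, 0) → (0, -4, -2, -8, 3) → (-9, -11, -11, -8, 8))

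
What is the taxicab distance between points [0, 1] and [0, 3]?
2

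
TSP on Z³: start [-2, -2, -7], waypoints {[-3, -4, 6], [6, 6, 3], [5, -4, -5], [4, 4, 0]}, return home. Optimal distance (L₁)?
70
(one optimal route: (-2, -2, -7) → (-3, -4, 6) → (6, 6, 3) → (4, 4, 0) → (5, -4, -5) → (-2, -2, -7))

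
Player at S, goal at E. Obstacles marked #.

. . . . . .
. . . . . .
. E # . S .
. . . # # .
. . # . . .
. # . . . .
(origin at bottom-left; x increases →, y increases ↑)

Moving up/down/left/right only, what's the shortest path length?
5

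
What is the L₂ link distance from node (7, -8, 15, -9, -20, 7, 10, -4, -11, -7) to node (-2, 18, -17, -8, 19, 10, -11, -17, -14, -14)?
63.0872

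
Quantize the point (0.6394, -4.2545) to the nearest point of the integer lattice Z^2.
(1, -4)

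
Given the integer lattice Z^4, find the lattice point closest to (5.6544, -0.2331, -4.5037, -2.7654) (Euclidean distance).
(6, 0, -5, -3)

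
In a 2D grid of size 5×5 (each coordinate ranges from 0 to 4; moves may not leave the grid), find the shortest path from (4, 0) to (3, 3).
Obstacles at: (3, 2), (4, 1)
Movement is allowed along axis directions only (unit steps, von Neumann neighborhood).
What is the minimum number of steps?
6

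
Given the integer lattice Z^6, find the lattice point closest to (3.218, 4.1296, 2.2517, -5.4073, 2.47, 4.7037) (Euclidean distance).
(3, 4, 2, -5, 2, 5)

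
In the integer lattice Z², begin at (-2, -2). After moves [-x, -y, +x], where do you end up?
(-2, -3)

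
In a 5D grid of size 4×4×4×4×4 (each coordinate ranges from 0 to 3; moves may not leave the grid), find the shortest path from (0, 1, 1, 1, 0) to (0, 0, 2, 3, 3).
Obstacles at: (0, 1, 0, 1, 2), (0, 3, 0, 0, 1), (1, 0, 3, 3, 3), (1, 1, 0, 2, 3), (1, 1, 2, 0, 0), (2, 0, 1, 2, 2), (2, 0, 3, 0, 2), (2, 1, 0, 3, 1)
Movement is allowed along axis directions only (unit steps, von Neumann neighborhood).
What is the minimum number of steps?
7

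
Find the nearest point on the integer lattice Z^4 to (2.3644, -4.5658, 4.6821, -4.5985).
(2, -5, 5, -5)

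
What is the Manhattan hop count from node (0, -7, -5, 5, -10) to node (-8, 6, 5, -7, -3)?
50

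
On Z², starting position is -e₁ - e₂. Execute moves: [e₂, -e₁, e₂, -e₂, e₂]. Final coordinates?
(-2, 1)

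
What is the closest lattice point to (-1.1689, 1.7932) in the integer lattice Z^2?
(-1, 2)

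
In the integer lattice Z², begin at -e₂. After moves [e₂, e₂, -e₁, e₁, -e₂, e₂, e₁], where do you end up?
(1, 1)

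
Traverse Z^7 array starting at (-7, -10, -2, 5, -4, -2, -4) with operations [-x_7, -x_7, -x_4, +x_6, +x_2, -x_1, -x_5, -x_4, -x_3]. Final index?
(-8, -9, -3, 3, -5, -1, -6)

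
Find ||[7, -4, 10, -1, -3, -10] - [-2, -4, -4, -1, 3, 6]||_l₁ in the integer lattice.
45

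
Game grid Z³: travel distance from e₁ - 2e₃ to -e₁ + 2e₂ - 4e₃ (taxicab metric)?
6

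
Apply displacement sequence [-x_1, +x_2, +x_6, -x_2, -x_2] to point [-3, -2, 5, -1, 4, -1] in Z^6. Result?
(-4, -3, 5, -1, 4, 0)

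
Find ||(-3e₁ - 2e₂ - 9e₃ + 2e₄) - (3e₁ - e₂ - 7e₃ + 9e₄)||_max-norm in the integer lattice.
7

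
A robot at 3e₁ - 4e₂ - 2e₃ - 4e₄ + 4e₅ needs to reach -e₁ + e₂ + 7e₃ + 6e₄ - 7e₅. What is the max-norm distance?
11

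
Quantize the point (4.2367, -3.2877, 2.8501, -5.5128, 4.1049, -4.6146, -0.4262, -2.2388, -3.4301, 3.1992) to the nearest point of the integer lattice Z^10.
(4, -3, 3, -6, 4, -5, 0, -2, -3, 3)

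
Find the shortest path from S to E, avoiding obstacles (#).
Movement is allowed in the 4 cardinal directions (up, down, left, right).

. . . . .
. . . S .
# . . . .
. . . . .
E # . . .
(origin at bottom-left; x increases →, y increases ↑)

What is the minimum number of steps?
6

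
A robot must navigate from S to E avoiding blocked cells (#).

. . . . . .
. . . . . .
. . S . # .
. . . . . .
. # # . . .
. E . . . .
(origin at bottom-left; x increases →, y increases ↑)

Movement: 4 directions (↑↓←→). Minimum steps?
6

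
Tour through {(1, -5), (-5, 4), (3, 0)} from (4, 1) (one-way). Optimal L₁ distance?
24
(one optimal route: (4, 1) → (3, 0) → (1, -5) → (-5, 4))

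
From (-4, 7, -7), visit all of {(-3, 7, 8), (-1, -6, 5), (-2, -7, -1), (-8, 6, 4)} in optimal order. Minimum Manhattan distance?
52
(one optimal route: (-4, 7, -7) → (-8, 6, 4) → (-3, 7, 8) → (-1, -6, 5) → (-2, -7, -1))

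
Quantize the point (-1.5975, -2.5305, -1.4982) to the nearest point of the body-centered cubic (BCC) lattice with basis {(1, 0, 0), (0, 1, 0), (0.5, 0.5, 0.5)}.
(-1.5, -2.5, -1.5)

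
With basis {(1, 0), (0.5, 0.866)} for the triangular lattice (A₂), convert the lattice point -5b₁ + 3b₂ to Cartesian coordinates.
(-3.5, 2.598)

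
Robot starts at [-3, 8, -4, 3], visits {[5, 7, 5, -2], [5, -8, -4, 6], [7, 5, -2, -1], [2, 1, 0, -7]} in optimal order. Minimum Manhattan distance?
79
(one optimal route: (-3, 8, -4, 3) → (7, 5, -2, -1) → (5, 7, 5, -2) → (2, 1, 0, -7) → (5, -8, -4, 6))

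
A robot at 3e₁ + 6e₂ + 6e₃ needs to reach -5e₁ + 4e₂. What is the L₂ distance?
10.198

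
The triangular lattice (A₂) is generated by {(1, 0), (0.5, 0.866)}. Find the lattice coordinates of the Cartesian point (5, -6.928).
9b₁ - 8b₂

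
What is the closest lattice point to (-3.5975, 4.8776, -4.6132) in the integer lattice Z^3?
(-4, 5, -5)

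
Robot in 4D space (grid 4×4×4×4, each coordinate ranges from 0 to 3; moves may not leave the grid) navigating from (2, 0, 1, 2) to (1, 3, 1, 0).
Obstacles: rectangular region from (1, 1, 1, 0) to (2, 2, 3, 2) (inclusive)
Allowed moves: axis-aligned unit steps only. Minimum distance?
8
(one shortest path: (2, 0, 1, 2) → (1, 0, 1, 2) → (0, 0, 1, 2) → (0, 1, 1, 2) → (0, 2, 1, 2) → (0, 3, 1, 2) → (1, 3, 1, 2) → (1, 3, 1, 1) → (1, 3, 1, 0))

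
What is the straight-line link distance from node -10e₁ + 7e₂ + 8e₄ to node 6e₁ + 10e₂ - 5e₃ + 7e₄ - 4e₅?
17.5214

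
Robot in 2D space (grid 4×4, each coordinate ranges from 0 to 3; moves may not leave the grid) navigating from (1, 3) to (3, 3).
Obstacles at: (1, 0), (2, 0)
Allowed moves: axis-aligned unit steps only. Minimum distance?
2
(one shortest path: (1, 3) → (2, 3) → (3, 3))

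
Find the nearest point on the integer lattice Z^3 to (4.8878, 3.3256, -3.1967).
(5, 3, -3)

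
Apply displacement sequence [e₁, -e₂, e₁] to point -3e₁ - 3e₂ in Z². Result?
(-1, -4)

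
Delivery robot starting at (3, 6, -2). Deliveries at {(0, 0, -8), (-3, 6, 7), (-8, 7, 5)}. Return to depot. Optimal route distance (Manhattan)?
66
(one optimal route: (3, 6, -2) → (0, 0, -8) → (-3, 6, 7) → (-8, 7, 5) → (3, 6, -2))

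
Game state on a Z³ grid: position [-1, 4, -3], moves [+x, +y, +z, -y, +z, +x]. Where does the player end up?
(1, 4, -1)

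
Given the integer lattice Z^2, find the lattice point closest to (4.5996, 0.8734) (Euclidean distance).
(5, 1)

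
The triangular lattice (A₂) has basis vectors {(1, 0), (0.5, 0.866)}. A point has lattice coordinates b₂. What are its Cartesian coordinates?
(0.5, 0.866)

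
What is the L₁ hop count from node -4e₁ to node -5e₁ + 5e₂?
6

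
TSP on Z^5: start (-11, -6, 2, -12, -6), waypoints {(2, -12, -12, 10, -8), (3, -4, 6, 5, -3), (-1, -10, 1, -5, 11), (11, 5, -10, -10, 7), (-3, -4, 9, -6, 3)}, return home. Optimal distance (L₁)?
244
(one optimal route: (-11, -6, 2, -12, -6) → (3, -4, 6, 5, -3) → (2, -12, -12, 10, -8) → (11, 5, -10, -10, 7) → (-1, -10, 1, -5, 11) → (-3, -4, 9, -6, 3) → (-11, -6, 2, -12, -6))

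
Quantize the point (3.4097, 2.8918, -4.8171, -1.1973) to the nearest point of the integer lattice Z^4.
(3, 3, -5, -1)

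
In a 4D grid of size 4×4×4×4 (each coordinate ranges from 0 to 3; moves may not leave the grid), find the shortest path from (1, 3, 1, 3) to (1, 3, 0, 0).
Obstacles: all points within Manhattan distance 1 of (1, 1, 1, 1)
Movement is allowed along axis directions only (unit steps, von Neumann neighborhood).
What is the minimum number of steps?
4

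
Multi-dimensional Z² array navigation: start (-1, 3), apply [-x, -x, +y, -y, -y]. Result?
(-3, 2)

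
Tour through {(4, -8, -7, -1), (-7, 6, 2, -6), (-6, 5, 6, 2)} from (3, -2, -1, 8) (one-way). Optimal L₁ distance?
75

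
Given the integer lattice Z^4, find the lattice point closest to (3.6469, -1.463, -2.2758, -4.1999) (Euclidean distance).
(4, -1, -2, -4)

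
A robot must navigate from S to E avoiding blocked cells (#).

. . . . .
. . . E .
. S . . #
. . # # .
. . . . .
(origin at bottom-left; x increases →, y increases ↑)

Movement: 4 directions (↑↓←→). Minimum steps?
3
(one shortest path: (1, 2) → (2, 2) → (3, 2) → (3, 3))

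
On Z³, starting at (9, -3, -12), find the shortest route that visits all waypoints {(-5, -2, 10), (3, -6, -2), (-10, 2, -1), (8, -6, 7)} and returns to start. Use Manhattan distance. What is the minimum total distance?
104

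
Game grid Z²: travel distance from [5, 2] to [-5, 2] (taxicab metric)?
10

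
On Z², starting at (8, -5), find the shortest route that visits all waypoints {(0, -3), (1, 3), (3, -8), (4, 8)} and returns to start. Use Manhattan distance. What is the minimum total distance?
48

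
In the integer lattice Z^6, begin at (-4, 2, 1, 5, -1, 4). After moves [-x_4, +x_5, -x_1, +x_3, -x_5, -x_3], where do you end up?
(-5, 2, 1, 4, -1, 4)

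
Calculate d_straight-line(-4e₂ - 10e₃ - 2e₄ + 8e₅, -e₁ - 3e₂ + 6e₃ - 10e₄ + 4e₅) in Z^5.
18.3848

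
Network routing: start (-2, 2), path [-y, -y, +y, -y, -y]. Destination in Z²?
(-2, -1)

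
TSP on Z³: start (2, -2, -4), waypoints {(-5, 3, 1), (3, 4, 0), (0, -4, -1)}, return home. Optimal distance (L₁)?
42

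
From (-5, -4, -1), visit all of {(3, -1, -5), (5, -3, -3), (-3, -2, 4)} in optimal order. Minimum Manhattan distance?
31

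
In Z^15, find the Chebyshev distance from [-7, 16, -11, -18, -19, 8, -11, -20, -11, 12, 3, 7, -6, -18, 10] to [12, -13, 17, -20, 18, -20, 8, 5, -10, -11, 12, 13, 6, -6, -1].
37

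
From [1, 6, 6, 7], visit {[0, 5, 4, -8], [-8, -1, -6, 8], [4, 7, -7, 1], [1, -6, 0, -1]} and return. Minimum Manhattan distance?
122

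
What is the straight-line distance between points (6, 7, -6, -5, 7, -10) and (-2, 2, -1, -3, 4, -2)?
13.8203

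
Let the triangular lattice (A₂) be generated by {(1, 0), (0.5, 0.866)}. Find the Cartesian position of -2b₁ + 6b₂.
(1, 5.196)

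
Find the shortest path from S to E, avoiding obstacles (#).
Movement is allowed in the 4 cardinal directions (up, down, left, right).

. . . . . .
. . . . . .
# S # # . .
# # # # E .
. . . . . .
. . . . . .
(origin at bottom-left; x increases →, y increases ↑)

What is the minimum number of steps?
6
(one shortest path: (1, 3) → (1, 4) → (2, 4) → (3, 4) → (4, 4) → (4, 3) → (4, 2))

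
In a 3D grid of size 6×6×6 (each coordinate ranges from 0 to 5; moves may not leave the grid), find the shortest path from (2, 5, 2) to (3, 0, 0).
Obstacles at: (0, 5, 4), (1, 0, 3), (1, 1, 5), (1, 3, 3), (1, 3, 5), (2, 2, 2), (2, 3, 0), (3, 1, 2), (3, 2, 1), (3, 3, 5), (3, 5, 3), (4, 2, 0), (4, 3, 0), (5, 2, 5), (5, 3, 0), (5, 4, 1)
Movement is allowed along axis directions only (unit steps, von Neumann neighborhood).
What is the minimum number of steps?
8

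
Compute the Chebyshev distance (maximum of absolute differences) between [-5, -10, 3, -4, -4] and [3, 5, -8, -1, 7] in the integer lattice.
15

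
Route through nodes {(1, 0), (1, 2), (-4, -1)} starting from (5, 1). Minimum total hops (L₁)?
13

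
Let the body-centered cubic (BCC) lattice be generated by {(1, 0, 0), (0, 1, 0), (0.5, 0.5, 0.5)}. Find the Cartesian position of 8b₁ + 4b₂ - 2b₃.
(7, 3, -1)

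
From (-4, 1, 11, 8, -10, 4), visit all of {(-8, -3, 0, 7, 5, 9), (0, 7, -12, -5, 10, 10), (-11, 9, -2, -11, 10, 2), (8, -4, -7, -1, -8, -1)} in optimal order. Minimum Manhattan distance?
181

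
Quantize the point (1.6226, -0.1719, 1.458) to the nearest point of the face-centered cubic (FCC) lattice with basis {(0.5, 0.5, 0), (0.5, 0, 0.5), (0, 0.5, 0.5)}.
(1.5, 0, 1.5)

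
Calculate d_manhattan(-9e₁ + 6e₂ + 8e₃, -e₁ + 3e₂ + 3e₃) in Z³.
16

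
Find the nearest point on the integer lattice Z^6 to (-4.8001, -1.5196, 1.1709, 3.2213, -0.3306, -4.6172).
(-5, -2, 1, 3, 0, -5)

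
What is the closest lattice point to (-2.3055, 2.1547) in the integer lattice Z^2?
(-2, 2)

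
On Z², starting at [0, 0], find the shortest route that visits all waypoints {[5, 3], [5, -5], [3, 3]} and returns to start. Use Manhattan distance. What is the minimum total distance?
26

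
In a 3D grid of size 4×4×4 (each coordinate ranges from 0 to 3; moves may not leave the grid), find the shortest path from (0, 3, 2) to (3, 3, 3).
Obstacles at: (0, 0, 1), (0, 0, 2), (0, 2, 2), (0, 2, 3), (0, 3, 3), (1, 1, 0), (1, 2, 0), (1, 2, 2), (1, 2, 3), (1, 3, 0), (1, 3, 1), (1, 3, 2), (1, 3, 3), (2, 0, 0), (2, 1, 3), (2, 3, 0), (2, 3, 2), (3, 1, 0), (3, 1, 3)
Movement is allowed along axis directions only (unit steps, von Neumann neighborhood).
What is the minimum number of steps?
8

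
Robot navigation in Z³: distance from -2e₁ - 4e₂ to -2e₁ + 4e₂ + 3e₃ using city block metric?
11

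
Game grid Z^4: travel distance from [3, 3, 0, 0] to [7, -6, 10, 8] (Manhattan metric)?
31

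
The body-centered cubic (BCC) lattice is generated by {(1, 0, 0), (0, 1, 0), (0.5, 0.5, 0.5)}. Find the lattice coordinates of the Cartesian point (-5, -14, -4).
-b₁ - 10b₂ - 8b₃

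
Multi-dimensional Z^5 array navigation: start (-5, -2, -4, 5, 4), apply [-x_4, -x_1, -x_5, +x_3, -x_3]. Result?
(-6, -2, -4, 4, 3)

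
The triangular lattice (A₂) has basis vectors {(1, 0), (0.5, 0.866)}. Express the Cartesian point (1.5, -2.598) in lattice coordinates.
3b₁ - 3b₂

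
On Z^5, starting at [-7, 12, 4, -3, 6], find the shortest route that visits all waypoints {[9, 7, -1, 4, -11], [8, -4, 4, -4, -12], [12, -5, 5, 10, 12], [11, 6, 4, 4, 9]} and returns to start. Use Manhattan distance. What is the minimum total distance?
176
(one optimal route: (-7, 12, 4, -3, 6) → (9, 7, -1, 4, -11) → (8, -4, 4, -4, -12) → (12, -5, 5, 10, 12) → (11, 6, 4, 4, 9) → (-7, 12, 4, -3, 6))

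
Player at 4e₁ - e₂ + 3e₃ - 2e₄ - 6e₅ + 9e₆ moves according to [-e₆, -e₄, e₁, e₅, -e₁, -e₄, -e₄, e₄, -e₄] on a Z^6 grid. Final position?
(4, -1, 3, -5, -5, 8)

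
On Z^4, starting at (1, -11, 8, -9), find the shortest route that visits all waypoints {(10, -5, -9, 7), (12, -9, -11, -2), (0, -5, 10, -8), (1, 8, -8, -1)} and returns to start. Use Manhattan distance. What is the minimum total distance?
136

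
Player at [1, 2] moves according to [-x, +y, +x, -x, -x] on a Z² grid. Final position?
(-1, 3)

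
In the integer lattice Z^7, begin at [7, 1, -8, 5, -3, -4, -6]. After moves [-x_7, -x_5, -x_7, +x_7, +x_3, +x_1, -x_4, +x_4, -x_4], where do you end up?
(8, 1, -7, 4, -4, -4, -7)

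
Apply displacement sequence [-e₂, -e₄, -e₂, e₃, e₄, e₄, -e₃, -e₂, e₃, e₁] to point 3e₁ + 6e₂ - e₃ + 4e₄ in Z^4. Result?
(4, 3, 0, 5)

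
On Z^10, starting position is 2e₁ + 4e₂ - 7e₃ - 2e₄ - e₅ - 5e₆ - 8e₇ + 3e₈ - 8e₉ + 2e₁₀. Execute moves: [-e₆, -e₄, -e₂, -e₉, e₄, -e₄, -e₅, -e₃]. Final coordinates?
(2, 3, -8, -3, -2, -6, -8, 3, -9, 2)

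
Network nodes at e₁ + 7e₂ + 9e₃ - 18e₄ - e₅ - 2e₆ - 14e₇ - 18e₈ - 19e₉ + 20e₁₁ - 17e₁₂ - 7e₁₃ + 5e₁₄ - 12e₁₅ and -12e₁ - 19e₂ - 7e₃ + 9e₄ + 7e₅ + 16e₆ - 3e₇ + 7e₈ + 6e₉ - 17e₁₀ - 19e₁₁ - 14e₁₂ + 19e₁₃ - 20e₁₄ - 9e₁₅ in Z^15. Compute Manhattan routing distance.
282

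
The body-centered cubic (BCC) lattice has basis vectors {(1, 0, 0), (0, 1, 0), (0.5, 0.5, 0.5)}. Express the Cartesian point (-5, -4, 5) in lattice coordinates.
-10b₁ - 9b₂ + 10b₃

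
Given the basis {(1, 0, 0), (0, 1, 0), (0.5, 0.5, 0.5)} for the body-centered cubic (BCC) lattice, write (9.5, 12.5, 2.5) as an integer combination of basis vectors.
7b₁ + 10b₂ + 5b₃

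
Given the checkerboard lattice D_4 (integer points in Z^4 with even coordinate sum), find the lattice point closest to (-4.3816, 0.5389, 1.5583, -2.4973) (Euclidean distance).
(-4, 1, 2, -3)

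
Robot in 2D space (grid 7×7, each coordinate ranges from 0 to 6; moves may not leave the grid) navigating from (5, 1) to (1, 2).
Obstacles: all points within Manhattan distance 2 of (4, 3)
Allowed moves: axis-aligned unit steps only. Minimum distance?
7
(one shortest path: (5, 1) → (5, 0) → (4, 0) → (3, 0) → (2, 0) → (1, 0) → (1, 1) → (1, 2))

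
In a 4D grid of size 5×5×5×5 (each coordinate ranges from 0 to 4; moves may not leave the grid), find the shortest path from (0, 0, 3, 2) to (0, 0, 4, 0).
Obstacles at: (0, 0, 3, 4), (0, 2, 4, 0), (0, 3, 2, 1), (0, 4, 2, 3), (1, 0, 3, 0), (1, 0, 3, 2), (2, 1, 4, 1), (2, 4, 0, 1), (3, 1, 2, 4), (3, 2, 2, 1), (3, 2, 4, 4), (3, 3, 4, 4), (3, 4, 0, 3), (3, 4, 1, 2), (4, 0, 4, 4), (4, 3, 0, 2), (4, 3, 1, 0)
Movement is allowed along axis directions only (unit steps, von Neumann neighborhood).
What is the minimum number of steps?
3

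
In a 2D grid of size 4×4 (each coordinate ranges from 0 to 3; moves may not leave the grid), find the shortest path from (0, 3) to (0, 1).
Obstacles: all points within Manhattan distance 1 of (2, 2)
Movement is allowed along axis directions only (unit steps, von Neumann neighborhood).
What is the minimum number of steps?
2
(one shortest path: (0, 3) → (0, 2) → (0, 1))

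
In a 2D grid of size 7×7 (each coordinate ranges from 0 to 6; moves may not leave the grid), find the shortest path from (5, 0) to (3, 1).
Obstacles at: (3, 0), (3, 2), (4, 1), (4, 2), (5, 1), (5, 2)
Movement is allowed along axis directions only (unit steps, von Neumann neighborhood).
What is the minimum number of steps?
11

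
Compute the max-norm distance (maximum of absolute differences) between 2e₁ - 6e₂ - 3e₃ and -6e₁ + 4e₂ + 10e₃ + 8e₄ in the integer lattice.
13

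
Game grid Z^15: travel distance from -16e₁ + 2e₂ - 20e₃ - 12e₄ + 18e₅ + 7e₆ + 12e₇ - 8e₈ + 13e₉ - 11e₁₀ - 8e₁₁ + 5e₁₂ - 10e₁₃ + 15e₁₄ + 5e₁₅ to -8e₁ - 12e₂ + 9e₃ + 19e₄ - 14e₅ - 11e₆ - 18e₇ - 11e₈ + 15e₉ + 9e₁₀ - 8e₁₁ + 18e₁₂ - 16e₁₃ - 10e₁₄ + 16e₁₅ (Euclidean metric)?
75.326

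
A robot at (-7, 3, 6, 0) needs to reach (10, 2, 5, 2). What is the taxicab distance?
21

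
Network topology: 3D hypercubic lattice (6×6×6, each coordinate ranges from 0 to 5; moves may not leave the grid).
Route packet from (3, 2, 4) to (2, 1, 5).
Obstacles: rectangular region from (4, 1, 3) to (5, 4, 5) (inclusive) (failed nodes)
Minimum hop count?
3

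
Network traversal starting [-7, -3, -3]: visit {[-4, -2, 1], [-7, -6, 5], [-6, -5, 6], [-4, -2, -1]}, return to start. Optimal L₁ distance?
32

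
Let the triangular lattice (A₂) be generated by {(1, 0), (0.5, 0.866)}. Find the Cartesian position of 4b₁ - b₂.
(3.5, -0.866)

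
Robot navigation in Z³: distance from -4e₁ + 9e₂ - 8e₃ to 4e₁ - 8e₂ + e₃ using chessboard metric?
17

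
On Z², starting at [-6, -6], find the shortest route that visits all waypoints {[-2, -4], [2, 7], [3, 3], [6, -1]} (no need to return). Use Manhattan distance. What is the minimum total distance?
29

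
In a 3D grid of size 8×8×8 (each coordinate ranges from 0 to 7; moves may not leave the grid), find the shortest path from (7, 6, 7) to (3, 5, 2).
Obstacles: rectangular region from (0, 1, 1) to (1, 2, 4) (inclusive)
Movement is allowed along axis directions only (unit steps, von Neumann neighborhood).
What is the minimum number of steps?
10
(one shortest path: (7, 6, 7) → (6, 6, 7) → (5, 6, 7) → (4, 6, 7) → (3, 6, 7) → (3, 5, 7) → (3, 5, 6) → (3, 5, 5) → (3, 5, 4) → (3, 5, 3) → (3, 5, 2))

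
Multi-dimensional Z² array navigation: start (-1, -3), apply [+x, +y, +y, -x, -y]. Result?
(-1, -2)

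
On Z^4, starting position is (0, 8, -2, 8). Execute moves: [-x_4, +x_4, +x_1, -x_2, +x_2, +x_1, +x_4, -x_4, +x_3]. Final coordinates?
(2, 8, -1, 8)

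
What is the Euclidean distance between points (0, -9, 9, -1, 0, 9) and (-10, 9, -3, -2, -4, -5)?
27.9464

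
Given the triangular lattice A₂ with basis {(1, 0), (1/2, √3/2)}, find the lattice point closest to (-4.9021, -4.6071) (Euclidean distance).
(-4.5, -4.33)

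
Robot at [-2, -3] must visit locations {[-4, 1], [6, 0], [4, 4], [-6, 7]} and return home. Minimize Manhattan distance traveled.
44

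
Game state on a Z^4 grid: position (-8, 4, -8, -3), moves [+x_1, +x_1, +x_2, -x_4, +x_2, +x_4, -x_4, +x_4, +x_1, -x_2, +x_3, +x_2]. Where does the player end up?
(-5, 6, -7, -3)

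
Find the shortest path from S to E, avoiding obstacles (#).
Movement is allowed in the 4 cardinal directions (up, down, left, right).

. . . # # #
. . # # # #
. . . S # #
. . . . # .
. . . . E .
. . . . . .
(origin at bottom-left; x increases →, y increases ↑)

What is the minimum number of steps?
3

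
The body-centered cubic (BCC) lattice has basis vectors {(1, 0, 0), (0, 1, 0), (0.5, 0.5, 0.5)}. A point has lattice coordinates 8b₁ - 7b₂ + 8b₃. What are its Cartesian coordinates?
(12, -3, 4)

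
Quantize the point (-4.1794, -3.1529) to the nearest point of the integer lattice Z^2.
(-4, -3)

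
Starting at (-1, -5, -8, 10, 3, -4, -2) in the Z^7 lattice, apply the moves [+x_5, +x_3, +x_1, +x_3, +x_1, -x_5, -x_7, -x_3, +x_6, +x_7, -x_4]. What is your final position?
(1, -5, -7, 9, 3, -3, -2)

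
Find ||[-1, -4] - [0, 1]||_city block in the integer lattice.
6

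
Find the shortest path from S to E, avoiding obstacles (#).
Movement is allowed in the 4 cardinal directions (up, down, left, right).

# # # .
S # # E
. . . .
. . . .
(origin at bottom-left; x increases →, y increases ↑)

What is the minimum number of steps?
5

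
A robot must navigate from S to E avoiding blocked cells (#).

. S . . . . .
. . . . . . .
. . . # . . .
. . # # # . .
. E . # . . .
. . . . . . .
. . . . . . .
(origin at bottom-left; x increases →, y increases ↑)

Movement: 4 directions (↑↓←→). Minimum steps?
4
(one shortest path: (1, 6) → (1, 5) → (1, 4) → (1, 3) → (1, 2))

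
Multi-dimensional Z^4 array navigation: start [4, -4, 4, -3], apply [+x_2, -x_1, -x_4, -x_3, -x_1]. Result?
(2, -3, 3, -4)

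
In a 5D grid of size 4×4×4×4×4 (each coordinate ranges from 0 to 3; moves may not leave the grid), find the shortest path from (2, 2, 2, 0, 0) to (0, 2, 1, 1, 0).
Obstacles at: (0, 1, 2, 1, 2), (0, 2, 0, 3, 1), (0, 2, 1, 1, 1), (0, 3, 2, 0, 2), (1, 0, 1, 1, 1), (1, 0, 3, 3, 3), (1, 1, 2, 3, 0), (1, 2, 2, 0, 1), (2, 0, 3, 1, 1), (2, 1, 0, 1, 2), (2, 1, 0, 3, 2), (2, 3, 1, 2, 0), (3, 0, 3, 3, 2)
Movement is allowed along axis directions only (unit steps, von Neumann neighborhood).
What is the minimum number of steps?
4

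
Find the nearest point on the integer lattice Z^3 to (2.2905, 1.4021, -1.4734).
(2, 1, -1)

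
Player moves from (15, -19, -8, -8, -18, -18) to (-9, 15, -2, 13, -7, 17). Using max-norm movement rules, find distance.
35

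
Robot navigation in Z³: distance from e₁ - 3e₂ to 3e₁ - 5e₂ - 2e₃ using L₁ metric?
6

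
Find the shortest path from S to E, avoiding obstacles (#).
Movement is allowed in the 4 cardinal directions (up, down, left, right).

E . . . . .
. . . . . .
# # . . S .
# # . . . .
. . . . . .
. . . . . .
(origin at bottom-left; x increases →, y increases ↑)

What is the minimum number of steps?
6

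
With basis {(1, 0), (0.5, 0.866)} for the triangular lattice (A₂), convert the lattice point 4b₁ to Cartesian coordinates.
(4, 0)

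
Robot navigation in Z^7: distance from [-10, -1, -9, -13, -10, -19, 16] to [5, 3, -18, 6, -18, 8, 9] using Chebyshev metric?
27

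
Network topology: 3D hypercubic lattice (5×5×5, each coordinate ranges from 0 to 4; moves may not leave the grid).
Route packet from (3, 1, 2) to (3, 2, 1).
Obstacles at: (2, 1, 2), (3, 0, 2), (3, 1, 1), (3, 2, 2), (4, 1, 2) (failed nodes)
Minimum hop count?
6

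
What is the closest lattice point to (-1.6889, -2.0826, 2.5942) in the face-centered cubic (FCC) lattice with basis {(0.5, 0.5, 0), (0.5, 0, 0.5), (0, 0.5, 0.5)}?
(-1.5, -2, 2.5)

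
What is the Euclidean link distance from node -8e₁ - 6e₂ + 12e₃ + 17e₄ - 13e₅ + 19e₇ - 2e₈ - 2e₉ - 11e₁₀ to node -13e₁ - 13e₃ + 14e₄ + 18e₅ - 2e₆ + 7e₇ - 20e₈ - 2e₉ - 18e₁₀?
46.6583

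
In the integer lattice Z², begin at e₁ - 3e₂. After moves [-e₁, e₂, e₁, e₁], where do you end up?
(2, -2)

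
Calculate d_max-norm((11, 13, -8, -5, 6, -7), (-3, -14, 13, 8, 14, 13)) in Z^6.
27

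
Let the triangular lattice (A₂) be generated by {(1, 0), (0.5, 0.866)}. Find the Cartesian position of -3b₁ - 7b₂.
(-6.5, -6.062)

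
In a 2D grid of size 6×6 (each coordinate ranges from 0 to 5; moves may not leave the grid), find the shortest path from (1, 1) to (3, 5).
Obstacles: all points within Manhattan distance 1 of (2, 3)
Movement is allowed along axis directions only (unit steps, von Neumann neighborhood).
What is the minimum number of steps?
8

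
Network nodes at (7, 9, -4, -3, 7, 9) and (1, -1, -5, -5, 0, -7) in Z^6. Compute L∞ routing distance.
16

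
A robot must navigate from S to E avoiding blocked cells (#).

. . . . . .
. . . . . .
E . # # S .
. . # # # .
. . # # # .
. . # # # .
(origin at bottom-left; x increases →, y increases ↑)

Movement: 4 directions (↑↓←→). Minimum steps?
6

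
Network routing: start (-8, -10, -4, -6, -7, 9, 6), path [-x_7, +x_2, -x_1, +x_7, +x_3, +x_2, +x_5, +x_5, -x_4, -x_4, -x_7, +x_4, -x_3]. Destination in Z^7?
(-9, -8, -4, -7, -5, 9, 5)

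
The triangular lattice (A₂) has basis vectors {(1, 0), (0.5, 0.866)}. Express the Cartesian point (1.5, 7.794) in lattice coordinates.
-3b₁ + 9b₂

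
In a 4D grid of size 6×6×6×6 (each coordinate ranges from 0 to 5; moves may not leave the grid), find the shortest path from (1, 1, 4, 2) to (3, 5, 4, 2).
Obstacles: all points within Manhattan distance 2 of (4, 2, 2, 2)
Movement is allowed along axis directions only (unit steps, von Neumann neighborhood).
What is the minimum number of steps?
6
(one shortest path: (1, 1, 4, 2) → (2, 1, 4, 2) → (3, 1, 4, 2) → (3, 2, 4, 2) → (3, 3, 4, 2) → (3, 4, 4, 2) → (3, 5, 4, 2))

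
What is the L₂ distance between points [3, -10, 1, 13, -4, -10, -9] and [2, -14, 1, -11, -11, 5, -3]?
30.05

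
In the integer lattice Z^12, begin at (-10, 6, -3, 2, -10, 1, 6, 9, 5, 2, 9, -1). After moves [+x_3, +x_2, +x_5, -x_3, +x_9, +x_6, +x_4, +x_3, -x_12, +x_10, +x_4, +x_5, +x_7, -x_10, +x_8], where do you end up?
(-10, 7, -2, 4, -8, 2, 7, 10, 6, 2, 9, -2)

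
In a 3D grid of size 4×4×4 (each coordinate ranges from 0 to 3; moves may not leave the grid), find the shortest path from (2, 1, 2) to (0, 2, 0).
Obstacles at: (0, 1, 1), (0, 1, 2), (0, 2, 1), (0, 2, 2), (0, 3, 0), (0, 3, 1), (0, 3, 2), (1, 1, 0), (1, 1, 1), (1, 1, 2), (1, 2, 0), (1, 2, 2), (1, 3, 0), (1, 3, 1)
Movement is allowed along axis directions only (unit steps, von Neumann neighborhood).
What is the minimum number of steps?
7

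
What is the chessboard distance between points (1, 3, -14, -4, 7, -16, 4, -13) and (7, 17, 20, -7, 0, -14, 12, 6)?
34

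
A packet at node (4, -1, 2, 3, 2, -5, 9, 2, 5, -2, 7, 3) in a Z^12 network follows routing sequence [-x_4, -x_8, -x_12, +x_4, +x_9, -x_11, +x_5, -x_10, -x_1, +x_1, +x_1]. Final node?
(5, -1, 2, 3, 3, -5, 9, 1, 6, -3, 6, 2)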